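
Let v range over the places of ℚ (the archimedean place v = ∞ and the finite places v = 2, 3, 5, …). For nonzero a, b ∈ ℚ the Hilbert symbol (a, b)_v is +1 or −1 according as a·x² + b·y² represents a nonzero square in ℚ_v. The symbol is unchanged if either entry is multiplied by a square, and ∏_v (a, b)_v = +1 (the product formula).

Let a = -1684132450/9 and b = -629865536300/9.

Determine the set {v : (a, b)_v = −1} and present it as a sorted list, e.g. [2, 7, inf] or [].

[2, 17, 23, inf]

Mod squares: a ≡ -11362, b ≡ -1062347. Check v ∈ {∞, 2, 3, 5, 7, 11, 13, 17, 19, 23}.
v=2: v_2(a)=1, v_2(b)=2; units ≡ 7, 5 (mod 8); ε·ε+αω+βω = 1·0+1·1+2·0 ≡ 1  ⇒  (a,b)_2 = -1.
v=13: a=13^1·(≡9), b=13^1·(≡12) mod 13; (9|13)=+1, (12|13)=+1; (−1)^{1·1·6}·(+1)^1·(+1)^1 = +1.
v=7: a=7^2·(≡3), b=7^2·(≡2) mod 7; (3|7)=-1, (2|7)=+1; (−1)^{2·2·3}·(-1)^2·(+1)^2 = +1.
v=11: a=11^2·(≡9), b=11^3·(≡9) mod 11; (9|11)=+1, (9|11)=+1; (−1)^{2·3·5}·(+1)^3·(+1)^2 = +1.
v=5: a=5^2·(≡3), b=5^2·(≡2) mod 5; (3|5)=-1, (2|5)=-1; (−1)^{2·2·2}·(-1)^2·(-1)^2 = +1.
v=3: a=3^-2·(≡2), b=3^-2·(≡1) mod 3; (2|3)=-1, (1|3)=+1; (−1)^{-2·-2·1}·(-1)^-2·(+1)^-2 = +1.
v=19: a=19^1·(≡13), b=19^1·(≡17) mod 19; (13|19)=-1, (17|19)=+1; (−1)^{1·1·9}·(-1)^1·(+1)^1 = +1.
v=23: a=23^1·(≡2), b=23^1·(≡12) mod 23; (2|23)=+1, (12|23)=+1; (−1)^{1·1·11}·(+1)^1·(+1)^1 = -1.
v=17: a=17^0·(≡10), b=17^1·(≡16) mod 17; (10|17)=-1, (16|17)=+1; (−1)^{0·1·8}·(-1)^1·(+1)^0 = -1.
v=∞: -11362 < 0 and -1062347 < 0  ⇒  (a,b)_∞ = -1.
Ram(-11362, -1062347) = {2, 17, 23, ∞}; no ℚ_2-point on the conic.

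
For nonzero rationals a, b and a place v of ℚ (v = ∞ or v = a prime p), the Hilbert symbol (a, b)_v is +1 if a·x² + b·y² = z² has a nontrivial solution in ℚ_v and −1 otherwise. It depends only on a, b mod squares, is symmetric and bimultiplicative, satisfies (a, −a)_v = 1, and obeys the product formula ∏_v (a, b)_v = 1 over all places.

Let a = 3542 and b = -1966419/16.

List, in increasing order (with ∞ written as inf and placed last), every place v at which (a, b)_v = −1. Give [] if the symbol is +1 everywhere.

[2, 7, 11, 13]

Mod squares: a ≡ 3542, b ≡ -91. Check v ∈ {∞, 2, 3, 7, 11, 13, 23}.
v=∞: 3542 > 0 and -91 < 0  ⇒  (a,b)_∞ = +1.
v=11: a=11^1·(≡3), b=11^0·(≡8) mod 11; (3|11)=+1, (8|11)=-1; (−1)^{1·0·5}·(+1)^0·(-1)^1 = -1.
v=23: a=23^1·(≡16), b=23^0·(≡18) mod 23; (16|23)=+1, (18|23)=+1; (−1)^{1·0·11}·(+1)^0·(+1)^1 = +1.
v=3: a=3^0·(≡2), b=3^2·(≡2) mod 3; (2|3)=-1, (2|3)=-1; (−1)^{0·2·1}·(-1)^2·(-1)^0 = +1.
v=2: v_2(a)=1, v_2(b)=-4; units ≡ 3, 5 (mod 8); ε·ε+αω+βω = 1·0+1·1+-4·1 ≡ 1  ⇒  (a,b)_2 = -1.
v=7: a=7^1·(≡2), b=7^5·(≡1) mod 7; (2|7)=+1, (1|7)=+1; (−1)^{1·5·3}·(+1)^5·(+1)^1 = -1.
v=13: a=13^0·(≡6), b=13^1·(≡6) mod 13; (6|13)=-1, (6|13)=-1; (−1)^{0·1·6}·(-1)^1·(-1)^0 = -1.
|Ram(3542, -91)| = 4, even; anisotropic at {2, 7, 11, 13}.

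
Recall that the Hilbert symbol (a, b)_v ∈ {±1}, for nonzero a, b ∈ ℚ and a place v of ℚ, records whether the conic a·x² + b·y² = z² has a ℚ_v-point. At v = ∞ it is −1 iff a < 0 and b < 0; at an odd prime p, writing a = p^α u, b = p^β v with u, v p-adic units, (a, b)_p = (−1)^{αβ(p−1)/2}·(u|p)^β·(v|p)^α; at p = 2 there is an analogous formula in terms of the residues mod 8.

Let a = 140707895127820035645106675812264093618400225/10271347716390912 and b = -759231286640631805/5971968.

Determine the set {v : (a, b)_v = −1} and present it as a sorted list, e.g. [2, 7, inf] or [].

[2, 5, 11, 31, 41, 43]

Mod squares: a ≡ 150722, b ≡ -886185824810. Check v ∈ {∞, 2, 3, 5, 7, 11, 13, 17, 23, 29, 31, 41, 43}.
v=31: a=31^3·(≡22), b=31^1·(≡27) mod 31; (22|31)=-1, (27|31)=-1; (−1)^{3·1·15}·(-1)^1·(-1)^3 = -1.
v=23: a=23^0·(≡3), b=23^1·(≡11) mod 23; (3|23)=+1, (11|23)=-1; (−1)^{0·1·11}·(+1)^1·(-1)^0 = +1.
v=7: a=7^6·(≡6), b=7^2·(≡1) mod 7; (6|7)=-1, (1|7)=+1; (−1)^{6·2·3}·(-1)^2·(+1)^6 = +1.
v=13: a=13^3·(≡7), b=13^1·(≡6) mod 13; (7|13)=-1, (6|13)=-1; (−1)^{3·1·6}·(-1)^1·(-1)^3 = +1.
v=2: v_2(a)=-31, v_2(b)=-13; units ≡ 1, 3 (mod 8); ε·ε+αω+βω = 0·1+-31·1+-13·0 ≡ 1  ⇒  (a,b)_2 = -1.
v=43: a=43^2·(≡19), b=43^1·(≡25) mod 43; (19|43)=-1, (25|43)=+1; (−1)^{2·1·21}·(-1)^1·(+1)^2 = -1.
v=3: a=3^-14·(≡2), b=3^-6·(≡1) mod 3; (2|3)=-1, (1|3)=+1; (−1)^{-14·-6·1}·(-1)^-6·(+1)^-14 = +1.
v=41: a=41^2·(≡22), b=41^1·(≡10) mod 41; (22|41)=-1, (10|41)=+1; (−1)^{2·1·20}·(-1)^1·(+1)^2 = -1.
v=∞: 150722 > 0 and -886185824810 < 0  ⇒  (a,b)_∞ = +1.
v=11: a=11^9·(≡6), b=11^3·(≡2) mod 11; (6|11)=-1, (2|11)=-1; (−1)^{9·3·5}·(-1)^3·(-1)^9 = -1.
v=5: a=5^2·(≡2), b=5^1·(≡3) mod 5; (2|5)=-1, (3|5)=-1; (−1)^{2·1·2}·(-1)^1·(-1)^2 = -1.
v=29: a=29^2·(≡5), b=29^1·(≡13) mod 29; (5|29)=+1, (13|29)=+1; (−1)^{2·1·14}·(+1)^1·(+1)^2 = +1.
v=17: a=17^9·(≡15), b=17^3·(≡9) mod 17; (15|17)=+1, (9|17)=+1; (−1)^{9·3·8}·(+1)^3·(+1)^9 = +1.
Ram(150722, -886185824810) = {2, 5, 11, 31, 41, 43}; no ℚ_2-point on the conic.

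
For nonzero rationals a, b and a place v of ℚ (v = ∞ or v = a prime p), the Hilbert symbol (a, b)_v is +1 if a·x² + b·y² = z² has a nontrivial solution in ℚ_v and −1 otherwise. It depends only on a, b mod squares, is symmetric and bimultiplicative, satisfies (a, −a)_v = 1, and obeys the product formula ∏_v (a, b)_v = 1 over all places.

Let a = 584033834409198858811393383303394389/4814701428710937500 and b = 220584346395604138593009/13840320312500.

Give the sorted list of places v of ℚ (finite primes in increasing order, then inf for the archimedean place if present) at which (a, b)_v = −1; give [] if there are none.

[5, 23]

(a, b) ≡ (667, 5) mod (ℚ^×)²; places V = {2, 3, 5, 7, 11, 13, 19, 23, 29, 31, ∞}.
(a,b)_3: α=12, u≡1; β=6, v≡2 (mod 3); (1|3)=+1, (2|3)=-1; sign (−1)^0·+1^6·-1^12 = +1.
(a,b)_5: α=-12, u≡2; β=-9, v≡1 (mod 5); (2|5)=-1, (1|5)=+1; sign (−1)^0·-1^-9·+1^-12 = -1.
(a,b)_7: α=2, u≡1; β=2, v≡6 (mod 7); (1|7)=+1, (6|7)=-1; sign (−1)^0·+1^2·-1^2 = +1.
(a,b)_23: α=-1, u≡13; β=0, v≡10 (mod 23); (13|23)=+1, (10|23)=-1; sign (−1)^0·+1^0·-1^-1 = -1.
(a,b)_∞: sgn(667)=+, sgn(5)=+, so +1.
(a,b)_2: α=-2, β=-2; u≡3, v≡5 (mod 8); ε(u)ε(v)=1·0, αω(v)=-2·1, βω(u)=-2·1; sum ≡ 0  ⇒  +1.
(a,b)_13: α=2, u≡10; β=2, v≡11 (mod 13); (10|13)=+1, (11|13)=-1; sign (−1)^0·+1^2·-1^2 = +1.
(a,b)_19: α=10, u≡18; β=6, v≡11 (mod 19); (18|19)=-1, (11|19)=+1; sign (−1)^0·-1^6·+1^10 = +1.
(a,b)_11: α=-8, u≡6; β=-6, v≡4 (mod 11); (6|11)=-1, (4|11)=+1; sign (−1)^0·-1^-6·+1^-8 = +1.
(a,b)_31: α=6, u≡4; β=4, v≡1 (mod 31); (4|31)=+1, (1|31)=+1; sign (−1)^0·+1^4·+1^6 = +1.
(a,b)_29: α=3, u≡9; β=2, v≡5 (mod 29); (9|29)=+1, (5|29)=+1; sign (−1)^0·+1^2·+1^3 = +1.
|Ram(667, 5)| = 2, even; anisotropic at {5, 23}.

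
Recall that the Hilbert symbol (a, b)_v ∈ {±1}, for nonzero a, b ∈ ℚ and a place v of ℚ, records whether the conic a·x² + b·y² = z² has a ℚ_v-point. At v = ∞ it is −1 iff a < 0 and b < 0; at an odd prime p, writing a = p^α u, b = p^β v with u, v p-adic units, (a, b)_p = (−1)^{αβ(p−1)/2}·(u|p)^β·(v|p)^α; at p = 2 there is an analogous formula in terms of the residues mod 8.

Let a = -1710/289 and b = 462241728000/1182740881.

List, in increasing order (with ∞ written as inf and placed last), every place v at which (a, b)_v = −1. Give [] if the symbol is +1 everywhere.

[2, 5, 13, 19]

(a, b) ≡ (-190, 2470) mod (ℚ^×)²; places V = {2, 3, 5, 7, 13, 17, 19, ∞}.
(a,b)_3: α=2, u≡2; β=4, v≡1 (mod 3); (2|3)=-1, (1|3)=+1; sign (−1)^0·-1^4·+1^2 = +1.
(a,b)_∞: sgn(-190)=−, sgn(2470)=+, so +1.
(a,b)_19: α=1, u≡6; β=3, v≡7 (mod 19); (6|19)=+1, (7|19)=+1; sign (−1)^1·+1^3·+1^1 = -1.
(a,b)_13: α=0, u≡2; β=1, v≡5 (mod 13); (2|13)=-1, (5|13)=-1; sign (−1)^0·-1^1·-1^0 = -1.
(a,b)_7: α=0, u≡6; β=-2, v≡3 (mod 7); (6|7)=-1, (3|7)=-1; sign (−1)^0·-1^-2·-1^0 = +1.
(a,b)_2: α=1, β=9; u≡1, v≡3 (mod 8); ε(u)ε(v)=0·1, αω(v)=1·1, βω(u)=9·0; sum ≡ 1  ⇒  -1.
(a,b)_5: α=1, u≡2; β=3, v≡4 (mod 5); (2|5)=-1, (4|5)=+1; sign (−1)^0·-1^3·+1^1 = -1.
(a,b)_17: α=-2, u≡7; β=-6, v≡14 (mod 17); (7|17)=-1, (14|17)=-1; sign (−1)^0·-1^-6·-1^-2 = +1.
Ram(-190, 2470) = {2, 5, 13, 19}; no ℚ_2-point on the conic.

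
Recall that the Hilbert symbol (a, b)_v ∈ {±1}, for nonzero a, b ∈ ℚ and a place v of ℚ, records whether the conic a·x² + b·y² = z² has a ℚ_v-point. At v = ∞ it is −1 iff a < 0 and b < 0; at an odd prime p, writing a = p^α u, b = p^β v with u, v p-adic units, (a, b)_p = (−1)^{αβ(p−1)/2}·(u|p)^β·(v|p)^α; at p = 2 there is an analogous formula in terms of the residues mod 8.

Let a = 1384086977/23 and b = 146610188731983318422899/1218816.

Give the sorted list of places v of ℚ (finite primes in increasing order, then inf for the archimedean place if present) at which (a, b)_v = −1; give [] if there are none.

[2, 7, 13, 17, 19, 23]

Mod squares: a ≡ 676039, b ≡ 91. Check v ∈ {∞, 2, 3, 7, 13, 17, 19, 23, 29, 31}.
v=31: a=31^2·(≡12), b=31^4·(≡15) mod 31; (12|31)=-1, (15|31)=-1; (−1)^{2·4·15}·(-1)^4·(-1)^2 = +1.
v=17: a=17^1·(≡15), b=17^2·(≡10) mod 17; (15|17)=+1, (10|17)=-1; (−1)^{1·2·8}·(+1)^2·(-1)^1 = -1.
v=7: a=7^3·(≡6), b=7^7·(≡6) mod 7; (6|7)=-1, (6|7)=-1; (−1)^{3·7·3}·(-1)^7·(-1)^3 = -1.
v=23: a=23^-1·(≡15), b=23^-2·(≡22) mod 23; (15|23)=-1, (22|23)=-1; (−1)^{-1·-2·11}·(-1)^-2·(-1)^-1 = -1.
v=19: a=19^1·(≡14), b=19^2·(≡14) mod 19; (14|19)=-1, (14|19)=-1; (−1)^{1·2·9}·(-1)^2·(-1)^1 = -1.
v=2: v_2(a)=0, v_2(b)=-8; units ≡ 7, 3 (mod 8); ε·ε+αω+βω = 1·1+0·1+-8·0 ≡ 1  ⇒  (a,b)_2 = -1.
v=13: a=13^1·(≡1), b=13^3·(≡8) mod 13; (1|13)=+1, (8|13)=-1; (−1)^{1·3·6}·(+1)^3·(-1)^1 = -1.
v=3: a=3^0·(≡1), b=3^-2·(≡1) mod 3; (1|3)=+1, (1|3)=+1; (−1)^{0·-2·1}·(+1)^-2·(+1)^0 = +1.
v=∞: 676039 > 0 and 91 > 0  ⇒  (a,b)_∞ = +1.
v=29: a=29^0·(≡9), b=29^2·(≡16) mod 29; (9|29)=+1, (16|29)=+1; (−1)^{0·2·14}·(+1)^2·(+1)^0 = +1.
Ram(676039, 91) = {2, 7, 13, 17, 19, 23}; no ℚ_2-point on the conic.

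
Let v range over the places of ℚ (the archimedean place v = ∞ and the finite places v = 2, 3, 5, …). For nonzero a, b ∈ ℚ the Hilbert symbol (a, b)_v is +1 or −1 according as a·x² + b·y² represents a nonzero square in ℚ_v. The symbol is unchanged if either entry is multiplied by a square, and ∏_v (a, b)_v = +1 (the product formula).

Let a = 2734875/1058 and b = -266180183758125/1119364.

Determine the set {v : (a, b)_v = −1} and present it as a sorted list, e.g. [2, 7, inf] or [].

Mod squares: a ≡ 24310, b ≡ -13. Check v ∈ {∞, 2, 3, 5, 7, 11, 13, 17, 23}.
v=5: a=5^3·(≡3), b=5^4·(≡3) mod 5; (3|5)=-1, (3|5)=-1; (−1)^{3·4·2}·(-1)^4·(-1)^3 = -1.
v=11: a=11^1·(≡7), b=11^0·(≡3) mod 11; (7|11)=-1, (3|11)=+1; (−1)^{1·0·5}·(-1)^0·(+1)^1 = +1.
v=13: a=13^1·(≡7), b=13^5·(≡12) mod 13; (7|13)=-1, (12|13)=+1; (−1)^{1·5·6}·(-1)^5·(+1)^1 = -1.
v=17: a=17^1·(≡1), b=17^2·(≡9) mod 17; (1|17)=+1, (9|17)=+1; (−1)^{1·2·8}·(+1)^2·(+1)^1 = +1.
v=7: a=7^0·(≡3), b=7^2·(≡2) mod 7; (3|7)=-1, (2|7)=+1; (−1)^{0·2·3}·(-1)^2·(+1)^0 = +1.
v=23: a=23^-2·(≡7), b=23^-4·(≡14) mod 23; (7|23)=-1, (14|23)=-1; (−1)^{-2·-4·11}·(-1)^-4·(-1)^-2 = +1.
v=3: a=3^2·(≡1), b=3^4·(≡2) mod 3; (1|3)=+1, (2|3)=-1; (−1)^{2·4·1}·(+1)^4·(-1)^2 = +1.
v=2: v_2(a)=-1, v_2(b)=-2; units ≡ 3, 3 (mod 8); ε·ε+αω+βω = 1·1+-1·1+-2·1 ≡ 0  ⇒  (a,b)_2 = +1.
v=∞: 24310 > 0 and -13 < 0  ⇒  (a,b)_∞ = +1.
(24310, -13 / ℚ) ramifies at {5, 13}: a division algebra.

[5, 13]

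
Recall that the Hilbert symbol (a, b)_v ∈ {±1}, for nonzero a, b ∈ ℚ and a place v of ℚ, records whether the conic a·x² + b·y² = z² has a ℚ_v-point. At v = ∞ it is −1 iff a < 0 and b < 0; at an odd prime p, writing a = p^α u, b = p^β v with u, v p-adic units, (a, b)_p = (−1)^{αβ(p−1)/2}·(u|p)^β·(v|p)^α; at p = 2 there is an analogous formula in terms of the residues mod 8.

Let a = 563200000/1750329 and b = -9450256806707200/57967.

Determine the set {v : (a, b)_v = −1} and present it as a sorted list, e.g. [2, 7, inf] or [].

Mod squares: a ≡ 55, b ≡ -154. Check v ∈ {∞, 2, 3, 5, 7, 11, 13, 23}.
v=13: a=13^0·(≡10), b=13^-2·(≡2) mod 13; (10|13)=+1, (2|13)=-1; (−1)^{0·-2·6}·(+1)^-2·(-1)^0 = +1.
v=23: a=23^0·(≡2), b=23^2·(≡21) mod 23; (2|23)=+1, (21|23)=-1; (−1)^{0·2·11}·(+1)^2·(-1)^0 = +1.
v=11: a=11^1·(≡3), b=11^3·(≡6) mod 11; (3|11)=+1, (6|11)=-1; (−1)^{1·3·5}·(+1)^3·(-1)^1 = +1.
v=5: a=5^5·(≡1), b=5^2·(≡1) mod 5; (1|5)=+1, (1|5)=+1; (−1)^{5·2·2}·(+1)^2·(+1)^5 = +1.
v=7: a=7^-4·(≡6), b=7^-3·(≡6) mod 7; (6|7)=-1, (6|7)=-1; (−1)^{-4·-3·3}·(-1)^-3·(-1)^-4 = -1.
v=3: a=3^-6·(≡1), b=3^0·(≡2) mod 3; (1|3)=+1, (2|3)=-1; (−1)^{-6·0·1}·(+1)^0·(-1)^-6 = +1.
v=∞: 55 > 0 and -154 < 0  ⇒  (a,b)_∞ = +1.
v=2: v_2(a)=14, v_2(b)=29; units ≡ 7, 3 (mod 8); ε·ε+αω+βω = 1·1+14·1+29·0 ≡ 1  ⇒  (a,b)_2 = -1.
(55, -154 / ℚ) ramifies at {2, 7}: a division algebra.

[2, 7]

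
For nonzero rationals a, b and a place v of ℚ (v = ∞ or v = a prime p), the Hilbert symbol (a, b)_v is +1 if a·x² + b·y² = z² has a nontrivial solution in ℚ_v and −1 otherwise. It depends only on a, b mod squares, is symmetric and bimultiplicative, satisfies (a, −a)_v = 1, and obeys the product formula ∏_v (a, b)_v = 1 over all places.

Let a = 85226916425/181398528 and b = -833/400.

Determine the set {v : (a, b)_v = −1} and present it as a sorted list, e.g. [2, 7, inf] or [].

[2, 17]

(a, b) ≡ (51, -17) mod (ℚ^×)²; places V = {2, 3, 5, 7, 17, ∞}.
(a,b)_2: α=-10, β=-4; u≡3, v≡7 (mod 8); ε(u)ε(v)=1·1, αω(v)=-10·0, βω(u)=-4·1; sum ≡ 1  ⇒  -1.
(a,b)_∞: sgn(51)=+, sgn(-17)=−, so +1.
(a,b)_5: α=2, u≡4; β=-2, v≡2 (mod 5); (4|5)=+1, (2|5)=-1; sign (−1)^0·+1^-2·-1^2 = +1.
(a,b)_7: α=4, u≡2; β=2, v≡4 (mod 7); (2|7)=+1, (4|7)=+1; sign (−1)^0·+1^2·+1^4 = +1.
(a,b)_17: α=5, u≡6; β=1, v≡4 (mod 17); (6|17)=-1, (4|17)=+1; sign (−1)^0·-1^1·+1^5 = -1.
(a,b)_3: α=-11, u≡2; β=0, v≡1 (mod 3); (2|3)=-1, (1|3)=+1; sign (−1)^0·-1^0·+1^-11 = +1.
(51, -17 / ℚ) ramifies at {2, 17}: a division algebra.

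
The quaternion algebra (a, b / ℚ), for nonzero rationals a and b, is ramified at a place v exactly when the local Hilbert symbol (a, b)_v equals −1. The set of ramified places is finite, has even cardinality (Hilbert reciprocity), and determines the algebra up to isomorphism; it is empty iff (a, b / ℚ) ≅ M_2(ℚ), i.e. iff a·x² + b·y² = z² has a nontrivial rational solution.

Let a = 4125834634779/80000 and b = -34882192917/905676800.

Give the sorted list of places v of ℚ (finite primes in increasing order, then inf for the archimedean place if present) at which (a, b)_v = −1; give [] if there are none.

[2, 3, 13, 17]

(a, b) ≡ (102, -14586) mod (ℚ^×)²; places V = {2, 3, 5, 7, 11, 13, 17, 19, ∞}.
(a,b)_17: α=3, u≡12; β=1, v≡4 (mod 17); (12|17)=-1, (4|17)=+1; sign (−1)^0·-1^1·+1^3 = -1.
(a,b)_7: α=0, u≡1; β=-2, v≡2 (mod 7); (1|7)=+1, (2|7)=+1; sign (−1)^0·+1^-2·+1^0 = +1.
(a,b)_∞: sgn(102)=+, sgn(-14586)=−, so +1.
(a,b)_2: α=-7, β=-11; u≡3, v≡3 (mod 8); ε(u)ε(v)=1·1, αω(v)=-7·1, βω(u)=-11·1; sum ≡ 1  ⇒  -1.
(a,b)_13: α=4, u≡5; β=1, v≡4 (mod 13); (5|13)=-1, (4|13)=+1; sign (−1)^0·-1^1·+1^4 = -1.
(a,b)_3: α=5, u≡1; β=15, v≡1 (mod 3); (1|3)=+1, (1|3)=+1; sign (−1)^1·+1^15·+1^5 = -1.
(a,b)_5: α=-4, u≡3; β=-2, v≡4 (mod 5); (3|5)=-1, (4|5)=+1; sign (−1)^0·-1^-2·+1^-4 = +1.
(a,b)_11: α=2, u≡3; β=1, v≡9 (mod 11); (3|11)=+1, (9|11)=+1; sign (−1)^0·+1^1·+1^2 = +1.
(a,b)_19: α=0, u≡6; β=-2, v≡6 (mod 19); (6|19)=+1, (6|19)=+1; sign (−1)^0·+1^-2·+1^0 = +1.
|Ram(102, -14586)| = 4, even; anisotropic at {2, 3, 13, 17}.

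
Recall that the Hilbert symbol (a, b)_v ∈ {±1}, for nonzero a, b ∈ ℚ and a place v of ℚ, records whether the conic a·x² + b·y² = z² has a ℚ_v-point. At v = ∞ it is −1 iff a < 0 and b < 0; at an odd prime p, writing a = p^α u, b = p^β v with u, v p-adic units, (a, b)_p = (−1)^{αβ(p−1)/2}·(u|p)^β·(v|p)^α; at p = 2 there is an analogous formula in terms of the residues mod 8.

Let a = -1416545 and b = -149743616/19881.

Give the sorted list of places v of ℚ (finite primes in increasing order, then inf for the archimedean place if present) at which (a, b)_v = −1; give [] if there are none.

(a, b) ≡ (-1416545, -506) mod (ℚ^×)²; places V = {2, 3, 5, 11, 13, 17, 19, 23, 31, 37, 47, ∞}.
(a,b)_13: α=1, u≡1; β=0, v≡1 (mod 13); (1|13)=+1, (1|13)=+1; sign (−1)^0·+1^0·+1^1 = +1.
(a,b)_∞: sgn(-1416545)=−, sgn(-506)=−, so -1.
(a,b)_2: α=0, β=11; u≡7, v≡3 (mod 8); ε(u)ε(v)=1·1, αω(v)=0·1, βω(u)=11·0; sum ≡ 1  ⇒  -1.
(a,b)_3: α=0, u≡1; β=-2, v≡1 (mod 3); (1|3)=+1, (1|3)=+1; sign (−1)^0·+1^-2·+1^0 = +1.
(a,b)_17: α=0, u≡14; β=2, v≡2 (mod 17); (14|17)=-1, (2|17)=+1; sign (−1)^0·-1^2·+1^0 = +1.
(a,b)_5: α=1, u≡1; β=0, v≡4 (mod 5); (1|5)=+1, (4|5)=+1; sign (−1)^0·+1^0·+1^1 = +1.
(a,b)_19: α=1, u≡1; β=0, v≡11 (mod 19); (1|19)=+1, (11|19)=+1; sign (−1)^0·+1^0·+1^1 = +1.
(a,b)_11: α=0, u≡2; β=1, v≡4 (mod 11); (2|11)=-1, (4|11)=+1; sign (−1)^0·-1^1·+1^0 = -1.
(a,b)_23: α=0, u≡2; β=1, v≡2 (mod 23); (2|23)=+1, (2|23)=+1; sign (−1)^0·+1^1·+1^0 = +1.
(a,b)_31: α=1, u≡30; β=0, v≡21 (mod 31); (30|31)=-1, (21|31)=-1; sign (−1)^0·-1^0·-1^1 = -1.
(a,b)_37: α=1, u≡10; β=0, v≡10 (mod 37); (10|37)=+1, (10|37)=+1; sign (−1)^0·+1^0·+1^1 = +1.
(a,b)_47: α=0, u≡35; β=-2, v≡45 (mod 47); (35|47)=-1, (45|47)=-1; sign (−1)^0·-1^-2·-1^0 = +1.
Ram(-1416545, -506) = {2, 11, 31, ∞}; no ℚ_2-point on the conic.

[2, 11, 31, inf]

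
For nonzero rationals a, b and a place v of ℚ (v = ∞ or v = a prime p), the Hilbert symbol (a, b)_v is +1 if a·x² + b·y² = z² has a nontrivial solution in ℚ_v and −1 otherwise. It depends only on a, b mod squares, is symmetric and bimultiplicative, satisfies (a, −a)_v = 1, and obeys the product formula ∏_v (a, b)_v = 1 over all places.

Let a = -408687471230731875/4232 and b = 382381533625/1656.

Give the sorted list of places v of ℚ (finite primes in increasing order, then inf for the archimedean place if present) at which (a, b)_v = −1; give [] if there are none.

Mod squares: a ≡ -38, b ≡ 11532430. Check v ∈ {∞, 2, 3, 5, 7, 13, 19, 23, 29}.
v=5: a=5^4·(≡2), b=5^3·(≡4) mod 5; (2|5)=-1, (4|5)=+1; (−1)^{4·3·2}·(-1)^3·(+1)^4 = -1.
v=∞: -38 < 0 and 11532430 > 0  ⇒  (a,b)_∞ = +1.
v=19: a=19^3·(≡16), b=19^3·(≡2) mod 19; (16|19)=+1, (2|19)=-1; (−1)^{3·3·9}·(+1)^3·(-1)^3 = +1.
v=7: a=7^2·(≡2), b=7^1·(≡5) mod 7; (2|7)=+1, (5|7)=-1; (−1)^{2·1·3}·(+1)^1·(-1)^2 = +1.
v=13: a=13^4·(≡9), b=13^3·(≡1) mod 13; (9|13)=+1, (1|13)=+1; (−1)^{4·3·6}·(+1)^3·(+1)^4 = +1.
v=3: a=3^4·(≡1), b=3^-2·(≡1) mod 3; (1|3)=+1, (1|3)=+1; (−1)^{4·-2·1}·(+1)^-2·(+1)^4 = +1.
v=23: a=23^-2·(≡8), b=23^-1·(≡5) mod 23; (8|23)=+1, (5|23)=-1; (−1)^{-2·-1·11}·(+1)^-1·(-1)^-2 = +1.
v=2: v_2(a)=-3, v_2(b)=-3; units ≡ 5, 7 (mod 8); ε·ε+αω+βω = 0·1+-3·0+-3·1 ≡ 1  ⇒  (a,b)_2 = -1.
v=29: a=29^2·(≡6), b=29^1·(≡28) mod 29; (6|29)=+1, (28|29)=+1; (−1)^{2·1·14}·(+1)^1·(+1)^2 = +1.
(-38, 11532430 / ℚ) ramifies at {2, 5}: a division algebra.

[2, 5]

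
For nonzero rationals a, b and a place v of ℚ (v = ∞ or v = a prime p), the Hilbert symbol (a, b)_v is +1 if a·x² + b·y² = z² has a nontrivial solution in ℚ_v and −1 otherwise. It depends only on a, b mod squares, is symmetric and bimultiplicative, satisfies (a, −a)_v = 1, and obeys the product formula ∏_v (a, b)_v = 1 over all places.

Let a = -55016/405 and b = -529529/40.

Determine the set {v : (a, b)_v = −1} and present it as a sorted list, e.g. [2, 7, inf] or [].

(a, b) ≡ (-130, -10010) mod (ℚ^×)²; places V = {2, 3, 5, 7, 11, 13, 23, ∞}.
(a,b)_5: α=-1, u≡4; β=-1, v≡2 (mod 5); (4|5)=+1, (2|5)=-1; sign (−1)^0·+1^-1·-1^-1 = -1.
(a,b)_11: α=0, u≡8; β=1, v≡9 (mod 11); (8|11)=-1, (9|11)=+1; sign (−1)^0·-1^1·+1^0 = -1.
(a,b)_7: α=0, u≡3; β=1, v≡6 (mod 7); (3|7)=-1, (6|7)=-1; sign (−1)^0·-1^1·-1^0 = -1.
(a,b)_23: α=2, u≡9; β=2, v≡2 (mod 23); (9|23)=+1, (2|23)=+1; sign (−1)^0·+1^2·+1^2 = +1.
(a,b)_∞: sgn(-130)=−, sgn(-10010)=−, so -1.
(a,b)_3: α=-4, u≡2; β=0, v≡1 (mod 3); (2|3)=-1, (1|3)=+1; sign (−1)^0·-1^0·+1^-4 = +1.
(a,b)_2: α=3, β=-3; u≡7, v≡3 (mod 8); ε(u)ε(v)=1·1, αω(v)=3·1, βω(u)=-3·0; sum ≡ 0  ⇒  +1.
(a,b)_13: α=1, u≡3; β=1, v≡9 (mod 13); (3|13)=+1, (9|13)=+1; sign (−1)^0·+1^1·+1^1 = +1.
Ram(-130, -10010) = {5, 7, 11, ∞}; no ℚ_5-point on the conic.

[5, 7, 11, inf]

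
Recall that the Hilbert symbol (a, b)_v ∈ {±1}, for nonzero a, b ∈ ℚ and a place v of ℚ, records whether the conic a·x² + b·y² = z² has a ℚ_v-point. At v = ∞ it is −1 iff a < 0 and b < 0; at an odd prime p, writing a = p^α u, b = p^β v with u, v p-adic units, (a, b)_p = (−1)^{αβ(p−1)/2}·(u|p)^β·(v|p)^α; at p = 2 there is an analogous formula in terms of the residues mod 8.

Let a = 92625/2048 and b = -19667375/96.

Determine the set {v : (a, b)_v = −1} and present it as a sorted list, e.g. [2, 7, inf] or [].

Mod squares: a ≡ 7410, b ≡ -570. Check v ∈ {∞, 2, 3, 5, 7, 13, 19}.
v=5: a=5^3·(≡2), b=5^3·(≡1) mod 5; (2|5)=-1, (1|5)=+1; (−1)^{3·3·2}·(-1)^3·(+1)^3 = -1.
v=7: a=7^0·(≡2), b=7^2·(≡1) mod 7; (2|7)=+1, (1|7)=+1; (−1)^{0·2·3}·(+1)^2·(+1)^0 = +1.
v=3: a=3^1·(≡1), b=3^-1·(≡2) mod 3; (1|3)=+1, (2|3)=-1; (−1)^{1·-1·1}·(+1)^-1·(-1)^1 = +1.
v=13: a=13^1·(≡2), b=13^2·(≡8) mod 13; (2|13)=-1, (8|13)=-1; (−1)^{1·2·6}·(-1)^2·(-1)^1 = -1.
v=∞: 7410 > 0 and -570 < 0  ⇒  (a,b)_∞ = +1.
v=2: v_2(a)=-11, v_2(b)=-5; units ≡ 1, 3 (mod 8); ε·ε+αω+βω = 0·1+-11·1+-5·0 ≡ 1  ⇒  (a,b)_2 = -1.
v=19: a=19^1·(≡2), b=19^1·(≡14) mod 19; (2|19)=-1, (14|19)=-1; (−1)^{1·1·9}·(-1)^1·(-1)^1 = -1.
Ram(7410, -570) = {2, 5, 13, 19}; no ℚ_2-point on the conic.

[2, 5, 13, 19]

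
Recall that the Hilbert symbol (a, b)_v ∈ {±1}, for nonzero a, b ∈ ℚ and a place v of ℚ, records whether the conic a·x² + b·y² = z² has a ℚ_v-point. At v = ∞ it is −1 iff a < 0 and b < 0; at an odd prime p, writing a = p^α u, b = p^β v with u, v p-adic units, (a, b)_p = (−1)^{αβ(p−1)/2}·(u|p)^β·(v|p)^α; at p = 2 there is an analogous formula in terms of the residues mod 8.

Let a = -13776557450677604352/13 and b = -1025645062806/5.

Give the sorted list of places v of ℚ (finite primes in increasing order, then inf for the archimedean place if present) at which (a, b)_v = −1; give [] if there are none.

(a, b) ≡ (-1001, -15470) mod (ℚ^×)²; places V = {2, 3, 5, 7, 11, 13, 17, ∞}.
(a,b)_17: α=4, u≡15; β=5, v≡8 (mod 17); (15|17)=+1, (8|17)=+1; sign (−1)^0·+1^5·+1^4 = +1.
(a,b)_13: α=-1, u≡10; β=1, v≡5 (mod 13); (10|13)=+1, (5|13)=-1; sign (−1)^0·+1^1·-1^-1 = -1.
(a,b)_∞: sgn(-1001)=−, sgn(-15470)=−, so -1.
(a,b)_7: α=3, u≡1; β=3, v≡1 (mod 7); (1|7)=+1, (1|7)=+1; sign (−1)^1·+1^3·+1^3 = -1.
(a,b)_11: α=5, u≡2; β=0, v≡2 (mod 11); (2|11)=-1, (2|11)=-1; sign (−1)^0·-1^0·-1^5 = -1.
(a,b)_5: α=0, u≡1; β=-1, v≡4 (mod 5); (1|5)=+1, (4|5)=+1; sign (−1)^0·+1^-1·+1^0 = +1.
(a,b)_2: α=12, β=1; u≡7, v≡1 (mod 8); ε(u)ε(v)=1·0, αω(v)=12·0, βω(u)=1·0; sum ≡ 0  ⇒  +1.
(a,b)_3: α=6, u≡1; β=4, v≡1 (mod 3); (1|3)=+1, (1|3)=+1; sign (−1)^0·+1^4·+1^6 = +1.
|Ram(-1001, -15470)| = 4, even; anisotropic at {7, 11, 13, ∞}.

[7, 11, 13, inf]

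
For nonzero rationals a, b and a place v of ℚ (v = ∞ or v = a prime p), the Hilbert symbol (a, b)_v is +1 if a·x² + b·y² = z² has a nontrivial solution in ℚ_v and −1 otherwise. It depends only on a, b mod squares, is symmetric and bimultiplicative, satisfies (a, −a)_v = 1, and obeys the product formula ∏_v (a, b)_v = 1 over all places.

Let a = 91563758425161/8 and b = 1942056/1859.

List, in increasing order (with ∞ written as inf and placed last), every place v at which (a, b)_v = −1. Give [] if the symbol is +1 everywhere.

[11, 37]

(a, b) ≡ (18722, 814) mod (ℚ^×)²; places V = {2, 3, 11, 13, 23, 37, ∞}.
(a,b)_11: α=3, u≡8; β=-1, v≡7 (mod 11); (8|11)=-1, (7|11)=-1; sign (−1)^1·-1^-1·-1^3 = -1.
(a,b)_23: α=1, u≡2; β=0, v≡16 (mod 23); (2|23)=+1, (16|23)=+1; sign (−1)^0·+1^0·+1^1 = +1.
(a,b)_3: α=10, u≡2; β=8, v≡1 (mod 3); (2|3)=-1, (1|3)=+1; sign (−1)^0·-1^8·+1^10 = +1.
(a,b)_13: α=0, u≡6; β=-2, v≡7 (mod 13); (6|13)=-1, (7|13)=-1; sign (−1)^0·-1^-2·-1^0 = +1.
(a,b)_37: α=3, u≡4; β=1, v≡23 (mod 37); (4|37)=+1, (23|37)=-1; sign (−1)^0·+1^1·-1^3 = -1.
(a,b)_∞: sgn(18722)=+, sgn(814)=+, so +1.
(a,b)_2: α=-3, β=3; u≡1, v≡7 (mod 8); ε(u)ε(v)=0·1, αω(v)=-3·0, βω(u)=3·0; sum ≡ 0  ⇒  +1.
|Ram(18722, 814)| = 2, even; anisotropic at {11, 37}.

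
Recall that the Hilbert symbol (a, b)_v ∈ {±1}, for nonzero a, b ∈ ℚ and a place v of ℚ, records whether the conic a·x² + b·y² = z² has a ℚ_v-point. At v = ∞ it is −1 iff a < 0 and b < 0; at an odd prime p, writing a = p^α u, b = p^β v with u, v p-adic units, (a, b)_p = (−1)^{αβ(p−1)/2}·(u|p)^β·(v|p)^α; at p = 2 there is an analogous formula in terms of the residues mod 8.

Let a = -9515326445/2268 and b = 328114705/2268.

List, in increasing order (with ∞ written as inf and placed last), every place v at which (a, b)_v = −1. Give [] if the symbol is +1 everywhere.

(a, b) ≡ (-638435, 22015) mod (ℚ^×)²; places V = {2, 3, 5, 7, 17, 19, 29, 37, ∞}.
(a,b)_5: α=1, u≡2; β=1, v≡2 (mod 5); (2|5)=-1, (2|5)=-1; sign (−1)^0·-1^1·-1^1 = +1.
(a,b)_3: α=-4, u≡1; β=-4, v≡1 (mod 3); (1|3)=+1, (1|3)=+1; sign (−1)^0·+1^-4·+1^-4 = +1.
(a,b)_37: α=1, u≡23; β=1, v≡26 (mod 37); (23|37)=-1, (26|37)=+1; sign (−1)^0·-1^1·+1^1 = -1.
(a,b)_∞: sgn(-638435)=−, sgn(22015)=+, so +1.
(a,b)_7: α=-1, u≡6; β=-1, v≡1 (mod 7); (6|7)=-1, (1|7)=+1; sign (−1)^1·-1^-1·+1^-1 = +1.
(a,b)_29: α=1, u≡4; β=0, v≡25 (mod 29); (4|29)=+1, (25|29)=+1; sign (−1)^0·+1^0·+1^1 = +1.
(a,b)_2: α=-2, β=-2; u≡5, v≡7 (mod 8); ε(u)ε(v)=0·1, αω(v)=-2·0, βω(u)=-2·1; sum ≡ 0  ⇒  +1.
(a,b)_17: α=3, u≡4; β=3, v≡11 (mod 17); (4|17)=+1, (11|17)=-1; sign (−1)^0·+1^3·-1^3 = -1.
(a,b)_19: α=2, u≡8; β=2, v≡3 (mod 19); (8|19)=-1, (3|19)=-1; sign (−1)^0·-1^2·-1^2 = +1.
(-638435, 22015 / ℚ) ramifies at {17, 37}: a division algebra.

[17, 37]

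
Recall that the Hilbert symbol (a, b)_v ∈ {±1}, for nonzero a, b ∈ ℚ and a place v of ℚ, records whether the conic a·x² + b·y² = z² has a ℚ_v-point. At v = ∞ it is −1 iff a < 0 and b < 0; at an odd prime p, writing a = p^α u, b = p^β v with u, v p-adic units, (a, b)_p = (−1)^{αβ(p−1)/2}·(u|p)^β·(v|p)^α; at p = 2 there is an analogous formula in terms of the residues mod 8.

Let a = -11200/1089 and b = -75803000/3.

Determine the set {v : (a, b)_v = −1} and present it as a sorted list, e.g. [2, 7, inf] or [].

[3, 5, 7, 13, 17, inf]

(a, b) ≡ (-7, -46410) mod (ℚ^×)²; places V = {2, 3, 5, 7, 11, 13, 17, ∞}.
(a,b)_∞: sgn(-7)=−, sgn(-46410)=−, so -1.
(a,b)_11: α=-2, u≡1; β=0, v≡8 (mod 11); (1|11)=+1, (8|11)=-1; sign (−1)^0·+1^0·-1^-2 = +1.
(a,b)_3: α=-2, u≡2; β=-1, v≡1 (mod 3); (2|3)=-1, (1|3)=+1; sign (−1)^0·-1^-1·+1^-2 = -1.
(a,b)_5: α=2, u≡3; β=3, v≡2 (mod 5); (3|5)=-1, (2|5)=-1; sign (−1)^0·-1^3·-1^2 = -1.
(a,b)_2: α=6, β=3; u≡1, v≡3 (mod 8); ε(u)ε(v)=0·1, αω(v)=6·1, βω(u)=3·0; sum ≡ 0  ⇒  +1.
(a,b)_7: α=1, u≡6; β=3, v≡6 (mod 7); (6|7)=-1, (6|7)=-1; sign (−1)^1·-1^3·-1^1 = -1.
(a,b)_13: α=0, u≡11; β=1, v≡11 (mod 13); (11|13)=-1, (11|13)=-1; sign (−1)^0·-1^1·-1^0 = -1.
(a,b)_17: α=0, u≡3; β=1, v≡5 (mod 17); (3|17)=-1, (5|17)=-1; sign (−1)^0·-1^1·-1^0 = -1.
|Ram(-7, -46410)| = 6, even; anisotropic at {3, 5, 7, 13, 17, ∞}.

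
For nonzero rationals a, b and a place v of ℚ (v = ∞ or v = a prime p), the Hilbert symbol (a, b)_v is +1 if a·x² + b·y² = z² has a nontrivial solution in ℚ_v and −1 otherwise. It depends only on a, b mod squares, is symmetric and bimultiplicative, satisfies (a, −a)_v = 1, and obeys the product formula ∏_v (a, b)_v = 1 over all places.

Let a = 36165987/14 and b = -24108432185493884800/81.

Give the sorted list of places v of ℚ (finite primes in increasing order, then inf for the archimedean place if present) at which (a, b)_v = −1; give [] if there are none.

[2, 3, 11, 29]

(a, b) ≡ (56258202, -8398) mod (ℚ^×)²; places V = {2, 3, 5, 7, 11, 13, 17, 19, 29, ∞}.
(a,b)_3: α=3, u≡1; β=-4, v≡2 (mod 3); (1|3)=+1, (2|3)=-1; sign (−1)^0·+1^-4·-1^3 = -1.
(a,b)_13: α=1, u≡12; β=3, v≡10 (mod 13); (12|13)=+1, (10|13)=+1; sign (−1)^0·+1^3·+1^1 = +1.
(a,b)_11: α=1, u≡9; β=2, v≡2 (mod 11); (9|11)=+1, (2|11)=-1; sign (−1)^0·+1^2·-1^1 = -1.
(a,b)_∞: sgn(56258202)=+, sgn(-8398)=−, so +1.
(a,b)_7: α=-1, u≡2; β=0, v≡4 (mod 7); (2|7)=+1, (4|7)=+1; sign (−1)^0·+1^0·+1^-1 = +1.
(a,b)_29: α=1, u≡26; β=2, v≡27 (mod 29); (26|29)=-1, (27|29)=-1; sign (−1)^0·-1^2·-1^1 = -1.
(a,b)_2: α=-1, β=7; u≡5, v≡1 (mod 8); ε(u)ε(v)=0·0, αω(v)=-1·0, βω(u)=7·1; sum ≡ 1  ⇒  -1.
(a,b)_17: α=1, u≡1; β=3, v≡2 (mod 17); (1|17)=+1, (2|17)=+1; sign (−1)^0·+1^3·+1^1 = +1.
(a,b)_5: α=0, u≡3; β=2, v≡3 (mod 5); (3|5)=-1, (3|5)=-1; sign (−1)^0·-1^2·-1^0 = +1.
(a,b)_19: α=1, u≡16; β=3, v≡18 (mod 19); (16|19)=+1, (18|19)=-1; sign (−1)^1·+1^3·-1^1 = +1.
|Ram(56258202, -8398)| = 4, even; anisotropic at {2, 3, 11, 29}.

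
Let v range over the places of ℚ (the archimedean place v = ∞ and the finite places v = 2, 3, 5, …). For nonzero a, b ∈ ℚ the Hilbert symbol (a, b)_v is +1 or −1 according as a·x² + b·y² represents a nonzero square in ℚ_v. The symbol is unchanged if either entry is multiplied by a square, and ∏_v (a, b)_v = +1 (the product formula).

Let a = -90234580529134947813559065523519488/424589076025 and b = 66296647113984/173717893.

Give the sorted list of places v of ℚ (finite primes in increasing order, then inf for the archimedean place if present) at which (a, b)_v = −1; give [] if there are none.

[7, 31, 41, 53]

(a, b) ≡ (-66622007, 1147713) mod (ℚ^×)²; places V = {2, 3, 5, 7, 13, 19, 23, 31, 41, 43, 47, 53, ∞}.
(a,b)_5: α=-2, u≡2; β=0, v≡3 (mod 5); (2|5)=-1, (3|5)=-1; sign (−1)^0·-1^0·-1^-2 = +1.
(a,b)_∞: sgn(-66622007)=−, sgn(1147713)=+, so +1.
(a,b)_13: α=2, u≡3; β=0, v≡6 (mod 13); (3|13)=+1, (6|13)=-1; sign (−1)^0·+1^0·-1^2 = +1.
(a,b)_43: α=1, u≡30; β=-1, v≡14 (mod 43); (30|43)=-1, (14|43)=+1; sign (−1)^1·-1^-1·+1^1 = +1.
(a,b)_41: α=5, u≡30; β=3, v≡20 (mod 41); (30|41)=-1, (20|41)=+1; sign (−1)^0·-1^3·+1^5 = -1.
(a,b)_23: α=1, u≡5; β=0, v≡13 (mod 23); (5|23)=-1, (13|23)=+1; sign (−1)^0·-1^0·+1^1 = +1.
(a,b)_3: α=14, u≡1; β=5, v≡2 (mod 3); (1|3)=+1, (2|3)=-1; sign (−1)^0·+1^5·-1^14 = +1.
(a,b)_53: α=1, u≡41; β=0, v≡33 (mod 53); (41|53)=-1, (33|53)=-1; sign (−1)^0·-1^0·-1^1 = -1.
(a,b)_7: α=0, u≡3; β=1, v≡3 (mod 7); (3|7)=-1, (3|7)=-1; sign (−1)^0·-1^1·-1^0 = -1.
(a,b)_47: α=2, u≡31; β=2, v≡35 (mod 47); (31|47)=-1, (35|47)=-1; sign (−1)^0·-1^2·-1^2 = +1.
(a,b)_19: α=-8, u≡5; β=-4, v≡3 (mod 19); (5|19)=+1, (3|19)=-1; sign (−1)^0·+1^-4·-1^-8 = +1.
(a,b)_2: α=28, β=8; u≡1, v≡1 (mod 8); ε(u)ε(v)=0·0, αω(v)=28·0, βω(u)=8·0; sum ≡ 0  ⇒  +1.
(a,b)_31: α=1, u≡28; β=-1, v≡19 (mod 31); (28|31)=+1, (19|31)=+1; sign (−1)^1·+1^-1·+1^1 = -1.
|Ram(-66622007, 1147713)| = 4, even; anisotropic at {7, 31, 41, 53}.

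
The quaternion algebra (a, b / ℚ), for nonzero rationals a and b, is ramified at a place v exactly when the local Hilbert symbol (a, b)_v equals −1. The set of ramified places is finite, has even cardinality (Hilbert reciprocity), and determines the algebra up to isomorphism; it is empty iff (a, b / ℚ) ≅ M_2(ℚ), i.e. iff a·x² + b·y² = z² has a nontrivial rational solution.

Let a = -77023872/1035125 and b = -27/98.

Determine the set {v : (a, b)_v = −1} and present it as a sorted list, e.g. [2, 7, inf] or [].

(a, b) ≡ (-74290, -6) mod (ℚ^×)²; places V = {2, 3, 5, 7, 13, 17, 19, 23, ∞}.
(a,b)_∞: sgn(-74290)=−, sgn(-6)=−, so -1.
(a,b)_5: α=-3, u≡3; β=0, v≡1 (mod 5); (3|5)=-1, (1|5)=+1; sign (−1)^0·-1^0·+1^-3 = +1.
(a,b)_7: α=-2, u≡2; β=-2, v≡4 (mod 7); (2|7)=+1, (4|7)=+1; sign (−1)^0·+1^-2·+1^-2 = +1.
(a,b)_3: α=4, u≡2; β=3, v≡1 (mod 3); (2|3)=-1, (1|3)=+1; sign (−1)^0·-1^3·+1^4 = -1.
(a,b)_13: α=-2, u≡5; β=0, v≡11 (mod 13); (5|13)=-1, (11|13)=-1; sign (−1)^0·-1^0·-1^-2 = +1.
(a,b)_2: α=7, β=-1; u≡7, v≡5 (mod 8); ε(u)ε(v)=1·0, αω(v)=7·1, βω(u)=-1·0; sum ≡ 1  ⇒  -1.
(a,b)_19: α=1, u≡17; β=0, v≡10 (mod 19); (17|19)=+1, (10|19)=-1; sign (−1)^0·+1^0·-1^1 = -1.
(a,b)_17: α=1, u≡2; β=0, v≡11 (mod 17); (2|17)=+1, (11|17)=-1; sign (−1)^0·+1^0·-1^1 = -1.
(a,b)_23: α=1, u≡12; β=0, v≡7 (mod 23); (12|23)=+1, (7|23)=-1; sign (−1)^0·+1^0·-1^1 = -1.
(-74290, -6 / ℚ) ramifies at {2, 3, 17, 19, 23, ∞}: a division algebra.

[2, 3, 17, 19, 23, inf]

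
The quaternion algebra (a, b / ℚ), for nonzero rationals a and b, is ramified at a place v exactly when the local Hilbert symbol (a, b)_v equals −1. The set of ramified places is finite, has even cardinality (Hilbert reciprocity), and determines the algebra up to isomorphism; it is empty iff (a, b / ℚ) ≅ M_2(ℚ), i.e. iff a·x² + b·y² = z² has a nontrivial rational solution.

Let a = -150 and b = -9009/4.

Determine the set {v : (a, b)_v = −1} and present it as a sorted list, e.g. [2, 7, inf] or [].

(a, b) ≡ (-6, -1001) mod (ℚ^×)²; places V = {2, 3, 5, 7, 11, 13, ∞}.
(a,b)_11: α=0, u≡4; β=1, v≡7 (mod 11); (4|11)=+1, (7|11)=-1; sign (−1)^0·+1^1·-1^0 = +1.
(a,b)_2: α=1, β=-2; u≡5, v≡7 (mod 8); ε(u)ε(v)=0·1, αω(v)=1·0, βω(u)=-2·1; sum ≡ 0  ⇒  +1.
(a,b)_3: α=1, u≡1; β=2, v≡1 (mod 3); (1|3)=+1, (1|3)=+1; sign (−1)^0·+1^2·+1^1 = +1.
(a,b)_7: α=0, u≡4; β=1, v≡2 (mod 7); (4|7)=+1, (2|7)=+1; sign (−1)^0·+1^1·+1^0 = +1.
(a,b)_5: α=2, u≡4; β=0, v≡4 (mod 5); (4|5)=+1, (4|5)=+1; sign (−1)^0·+1^0·+1^2 = +1.
(a,b)_∞: sgn(-6)=−, sgn(-1001)=−, so -1.
(a,b)_13: α=0, u≡6; β=1, v≡12 (mod 13); (6|13)=-1, (12|13)=+1; sign (−1)^0·-1^1·+1^0 = -1.
(-6, -1001 / ℚ) ramifies at {13, ∞}: a division algebra.

[13, inf]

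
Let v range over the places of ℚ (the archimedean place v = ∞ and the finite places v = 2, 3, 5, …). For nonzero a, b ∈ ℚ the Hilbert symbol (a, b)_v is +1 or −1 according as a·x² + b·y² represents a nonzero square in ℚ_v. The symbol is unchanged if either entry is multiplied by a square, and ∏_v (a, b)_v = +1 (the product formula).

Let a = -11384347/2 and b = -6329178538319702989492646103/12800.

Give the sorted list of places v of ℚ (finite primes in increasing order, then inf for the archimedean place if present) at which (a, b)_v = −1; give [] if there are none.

[2, 31, 53, inf]

Mod squares: a ≡ -134726, b ≡ -43214. Check v ∈ {∞, 2, 3, 5, 13, 17, 23, 31, 41, 53}.
v=23: a=23^0·(≡16), b=23^2·(≡2) mod 23; (16|23)=+1, (2|23)=+1; (−1)^{0·2·11}·(+1)^2·(+1)^0 = +1.
v=41: a=41^1·(≡13), b=41^3·(≡3) mod 41; (13|41)=-1, (3|41)=-1; (−1)^{1·3·20}·(-1)^3·(-1)^1 = +1.
v=13: a=13^2·(≡8), b=13^6·(≡8) mod 13; (8|13)=-1, (8|13)=-1; (−1)^{2·6·6}·(-1)^6·(-1)^2 = +1.
v=5: a=5^0·(≡4), b=5^-2·(≡1) mod 5; (4|5)=+1, (1|5)=+1; (−1)^{0·-2·2}·(+1)^-2·(+1)^0 = +1.
v=∞: -134726 < 0 and -43214 < 0  ⇒  (a,b)_∞ = -1.
v=17: a=17^0·(≡13), b=17^1·(≡4) mod 17; (13|17)=+1, (4|17)=+1; (−1)^{0·1·8}·(+1)^1·(+1)^0 = +1.
v=3: a=3^0·(≡1), b=3^2·(≡1) mod 3; (1|3)=+1, (1|3)=+1; (−1)^{0·2·1}·(+1)^2·(+1)^0 = +1.
v=53: a=53^1·(≡5), b=53^4·(≡22) mod 53; (5|53)=-1, (22|53)=-1; (−1)^{1·4·26}·(-1)^4·(-1)^1 = -1.
v=2: v_2(a)=-1, v_2(b)=-9; units ≡ 5, 1 (mod 8); ε·ε+αω+βω = 0·0+-1·0+-9·1 ≡ 1  ⇒  (a,b)_2 = -1.
v=31: a=31^1·(≡10), b=31^3·(≡7) mod 31; (10|31)=+1, (7|31)=+1; (−1)^{1·3·15}·(+1)^3·(+1)^1 = -1.
|Ram(-134726, -43214)| = 4, even; anisotropic at {2, 31, 53, ∞}.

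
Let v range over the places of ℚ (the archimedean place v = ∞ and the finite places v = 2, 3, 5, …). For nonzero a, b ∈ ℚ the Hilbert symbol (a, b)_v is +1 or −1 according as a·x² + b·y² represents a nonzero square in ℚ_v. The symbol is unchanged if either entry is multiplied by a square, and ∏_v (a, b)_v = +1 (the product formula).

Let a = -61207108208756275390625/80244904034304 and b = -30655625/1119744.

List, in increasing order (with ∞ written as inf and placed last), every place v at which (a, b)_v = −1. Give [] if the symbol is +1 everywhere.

[7, inf]

(a, b) ≡ (-65, -6006) mod (ℚ^×)²; places V = {2, 3, 5, 7, 11, 13, ∞}.
(a,b)_7: α=8, u≡5; β=3, v≡5 (mod 7); (5|7)=-1, (5|7)=-1; sign (−1)^0·-1^3·-1^8 = -1.
(a,b)_13: α=5, u≡8; β=1, v≡5 (mod 13); (8|13)=-1, (5|13)=-1; sign (−1)^0·-1^1·-1^5 = +1.
(a,b)_2: α=-24, β=-9; u≡7, v≡5 (mod 8); ε(u)ε(v)=1·0, αω(v)=-24·1, βω(u)=-9·0; sum ≡ 0  ⇒  +1.
(a,b)_3: α=-14, u≡1; β=-7, v≡2 (mod 3); (1|3)=+1, (2|3)=-1; sign (−1)^0·+1^-7·-1^-14 = +1.
(a,b)_11: α=4, u≡9; β=1, v≡3 (mod 11); (9|11)=+1, (3|11)=+1; sign (−1)^0·+1^1·+1^4 = +1.
(a,b)_5: α=9, u≡3; β=4, v≡4 (mod 5); (3|5)=-1, (4|5)=+1; sign (−1)^0·-1^4·+1^9 = +1.
(a,b)_∞: sgn(-65)=−, sgn(-6006)=−, so -1.
|Ram(-65, -6006)| = 2, even; anisotropic at {7, ∞}.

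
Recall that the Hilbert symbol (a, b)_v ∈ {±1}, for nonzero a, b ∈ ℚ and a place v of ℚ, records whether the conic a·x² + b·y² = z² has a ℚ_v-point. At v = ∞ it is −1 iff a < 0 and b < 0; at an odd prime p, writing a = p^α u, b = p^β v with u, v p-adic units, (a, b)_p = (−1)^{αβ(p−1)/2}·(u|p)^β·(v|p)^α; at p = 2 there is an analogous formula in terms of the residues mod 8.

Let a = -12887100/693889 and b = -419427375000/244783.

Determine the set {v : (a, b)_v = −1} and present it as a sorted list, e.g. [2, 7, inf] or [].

(a, b) ≡ (-1591, -34314) mod (ℚ^×)²; places V = {2, 3, 5, 7, 11, 17, 19, 37, 43, ∞}.
(a,b)_17: α=-2, u≡14; β=-2, v≡8 (mod 17); (14|17)=-1, (8|17)=+1; sign (−1)^0·-1^-2·+1^-2 = +1.
(a,b)_11: α=0, u≡3; β=-2, v≡7 (mod 11); (3|11)=+1, (7|11)=-1; sign (−1)^0·+1^-2·-1^0 = +1.
(a,b)_19: α=0, u≡16; β=1, v≡12 (mod 19); (16|19)=+1, (12|19)=-1; sign (−1)^0·+1^1·-1^0 = +1.
(a,b)_3: α=4, u≡2; β=1, v≡1 (mod 3); (2|3)=-1, (1|3)=+1; sign (−1)^0·-1^1·+1^4 = -1.
(a,b)_43: α=1, u≡38; β=1, v≡33 (mod 43); (38|43)=+1, (33|43)=-1; sign (−1)^1·+1^1·-1^1 = +1.
(a,b)_∞: sgn(-1591)=−, sgn(-34314)=−, so -1.
(a,b)_37: α=1, u≡35; β=2, v≡14 (mod 37); (35|37)=-1, (14|37)=-1; sign (−1)^0·-1^2·-1^1 = -1.
(a,b)_7: α=-4, u≡6; β=-1, v≡6 (mod 7); (6|7)=-1, (6|7)=-1; sign (−1)^0·-1^-1·-1^-4 = -1.
(a,b)_5: α=2, u≡4; β=6, v≡1 (mod 5); (4|5)=+1, (1|5)=+1; sign (−1)^0·+1^6·+1^2 = +1.
(a,b)_2: α=2, β=3; u≡1, v≡3 (mod 8); ε(u)ε(v)=0·1, αω(v)=2·1, βω(u)=3·0; sum ≡ 0  ⇒  +1.
(-1591, -34314 / ℚ) ramifies at {3, 7, 37, ∞}: a division algebra.

[3, 7, 37, inf]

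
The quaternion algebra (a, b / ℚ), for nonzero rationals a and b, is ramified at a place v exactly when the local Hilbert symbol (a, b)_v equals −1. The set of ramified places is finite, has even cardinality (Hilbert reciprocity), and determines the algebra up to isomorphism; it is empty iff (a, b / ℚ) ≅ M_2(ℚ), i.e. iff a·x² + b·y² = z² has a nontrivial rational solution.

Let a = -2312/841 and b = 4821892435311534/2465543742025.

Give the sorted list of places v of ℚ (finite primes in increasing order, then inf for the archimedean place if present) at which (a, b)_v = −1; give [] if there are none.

[2, 23, 31, 37]

Mod squares: a ≡ -2, b ≡ 158286. Check v ∈ {∞, 2, 3, 5, 7, 11, 13, 17, 23, 29, 31, 37, 41, 43}.
v=∞: -2 < 0 and 158286 > 0  ⇒  (a,b)_∞ = +1.
v=41: a=41^0·(≡9), b=41^2·(≡17) mod 41; (9|41)=+1, (17|41)=-1; (−1)^{0·2·20}·(+1)^2·(-1)^0 = +1.
v=11: a=11^0·(≡4), b=11^2·(≡10) mod 11; (4|11)=+1, (10|11)=-1; (−1)^{0·2·5}·(+1)^2·(-1)^0 = +1.
v=5: a=5^0·(≡3), b=5^-2·(≡4) mod 5; (3|5)=-1, (4|5)=+1; (−1)^{0·-2·2}·(-1)^-2·(+1)^0 = +1.
v=13: a=13^0·(≡6), b=13^-2·(≡6) mod 13; (6|13)=-1, (6|13)=-1; (−1)^{0·-2·6}·(-1)^-2·(-1)^0 = +1.
v=43: a=43^0·(≡4), b=43^2·(≡3) mod 43; (4|43)=+1, (3|43)=-1; (−1)^{0·2·21}·(+1)^2·(-1)^0 = +1.
v=37: a=37^0·(≡24), b=37^1·(≡29) mod 37; (24|37)=-1, (29|37)=-1; (−1)^{0·1·18}·(-1)^1·(-1)^0 = -1.
v=29: a=29^-2·(≡8), b=29^-2·(≡22) mod 29; (8|29)=-1, (22|29)=+1; (−1)^{-2·-2·14}·(-1)^-2·(+1)^-2 = +1.
v=3: a=3^0·(≡1), b=3^5·(≡1) mod 3; (1|3)=+1, (1|3)=+1; (−1)^{0·5·1}·(+1)^5·(+1)^0 = +1.
v=23: a=23^0·(≡15), b=23^1·(≡20) mod 23; (15|23)=-1, (20|23)=-1; (−1)^{0·1·11}·(-1)^1·(-1)^0 = -1.
v=2: v_2(a)=3, v_2(b)=1; units ≡ 7, 7 (mod 8); ε·ε+αω+βω = 1·1+3·0+1·0 ≡ 1  ⇒  (a,b)_2 = -1.
v=31: a=31^0·(≡11), b=31^1·(≡22) mod 31; (11|31)=-1, (22|31)=-1; (−1)^{0·1·15}·(-1)^1·(-1)^0 = -1.
v=17: a=17^2·(≡16), b=17^-2·(≡4) mod 17; (16|17)=+1, (4|17)=+1; (−1)^{2·-2·8}·(+1)^-2·(+1)^2 = +1.
v=7: a=7^0·(≡5), b=7^-4·(≡2) mod 7; (5|7)=-1, (2|7)=+1; (−1)^{0·-4·3}·(-1)^-4·(+1)^0 = +1.
|Ram(-2, 158286)| = 4, even; anisotropic at {2, 23, 31, 37}.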